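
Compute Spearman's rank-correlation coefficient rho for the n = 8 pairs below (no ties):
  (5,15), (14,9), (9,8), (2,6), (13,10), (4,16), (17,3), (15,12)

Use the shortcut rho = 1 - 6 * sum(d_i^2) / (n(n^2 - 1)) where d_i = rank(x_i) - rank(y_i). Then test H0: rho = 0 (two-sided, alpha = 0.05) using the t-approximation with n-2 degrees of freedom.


Step 1: Rank x and y separately (midranks; no ties here).
rank(x): 5->3, 14->6, 9->4, 2->1, 13->5, 4->2, 17->8, 15->7
rank(y): 15->7, 9->4, 8->3, 6->2, 10->5, 16->8, 3->1, 12->6
Step 2: d_i = R_x(i) - R_y(i); compute d_i^2.
  (3-7)^2=16, (6-4)^2=4, (4-3)^2=1, (1-2)^2=1, (5-5)^2=0, (2-8)^2=36, (8-1)^2=49, (7-6)^2=1
sum(d^2) = 108.
Step 3: rho = 1 - 6*108 / (8*(8^2 - 1)) = 1 - 648/504 = -0.285714.
Step 4: Under H0, t = rho * sqrt((n-2)/(1-rho^2)) = -0.7303 ~ t(6).
Step 5: Two-sided p-value from the t-distribution with 6 df = 0.492726.
Step 6: alpha = 0.05. fail to reject H0.

rho = -0.2857, p = 0.492726, fail to reject H0 at alpha = 0.05.


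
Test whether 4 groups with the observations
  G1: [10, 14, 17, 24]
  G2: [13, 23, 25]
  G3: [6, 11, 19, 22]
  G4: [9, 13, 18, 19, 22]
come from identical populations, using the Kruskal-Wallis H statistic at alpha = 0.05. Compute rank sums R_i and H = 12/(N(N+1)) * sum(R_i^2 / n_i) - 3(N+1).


Step 1: Combine all N = 16 observations and assign midranks.
sorted (value, group, rank): (6,G3,1), (9,G4,2), (10,G1,3), (11,G3,4), (13,G2,5.5), (13,G4,5.5), (14,G1,7), (17,G1,8), (18,G4,9), (19,G3,10.5), (19,G4,10.5), (22,G3,12.5), (22,G4,12.5), (23,G2,14), (24,G1,15), (25,G2,16)
Step 2: Sum ranks within each group.
R_1 = 33 (n_1 = 4)
R_2 = 35.5 (n_2 = 3)
R_3 = 28 (n_3 = 4)
R_4 = 39.5 (n_4 = 5)
Step 3: H = 12/(N(N+1)) * sum(R_i^2/n_i) - 3(N+1)
     = 12/(16*17) * (33^2/4 + 35.5^2/3 + 28^2/4 + 39.5^2/5) - 3*17
     = 0.044118 * 1200.38 - 51
     = 1.958088.
Step 4: Ties present; correction factor C = 1 - 18/(16^3 - 16) = 0.995588. Corrected H = 1.958088 / 0.995588 = 1.966765.
Step 5: Under H0, H ~ chi^2(3); p-value = 0.579333.
Step 6: alpha = 0.05. fail to reject H0.

H = 1.9668, df = 3, p = 0.579333, fail to reject H0.


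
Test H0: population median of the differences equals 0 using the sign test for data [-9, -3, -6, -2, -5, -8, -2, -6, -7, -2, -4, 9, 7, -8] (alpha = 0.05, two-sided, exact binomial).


Step 1: Discard zero differences. Original n = 14; n_eff = number of nonzero differences = 14.
Nonzero differences (with sign): -9, -3, -6, -2, -5, -8, -2, -6, -7, -2, -4, +9, +7, -8
Step 2: Count signs: positive = 2, negative = 12.
Step 3: Under H0: P(positive) = 0.5, so the number of positives S ~ Bin(14, 0.5).
Step 4: Two-sided exact p-value = sum of Bin(14,0.5) probabilities at or below the observed probability = 0.012939.
Step 5: alpha = 0.05. reject H0.

n_eff = 14, pos = 2, neg = 12, p = 0.012939, reject H0.


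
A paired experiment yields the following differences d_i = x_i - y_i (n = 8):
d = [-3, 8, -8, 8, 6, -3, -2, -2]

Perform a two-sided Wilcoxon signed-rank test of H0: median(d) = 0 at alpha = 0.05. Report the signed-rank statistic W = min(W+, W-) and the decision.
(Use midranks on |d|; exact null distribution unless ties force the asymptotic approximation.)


Step 1: Drop any zero differences (none here) and take |d_i|.
|d| = [3, 8, 8, 8, 6, 3, 2, 2]
Step 2: Midrank |d_i| (ties get averaged ranks).
ranks: |3|->3.5, |8|->7, |8|->7, |8|->7, |6|->5, |3|->3.5, |2|->1.5, |2|->1.5
Step 3: Attach original signs; sum ranks with positive sign and with negative sign.
W+ = 7 + 7 + 5 = 19
W- = 3.5 + 7 + 3.5 + 1.5 + 1.5 = 17
(Check: W+ + W- = 36 should equal n(n+1)/2 = 36.)
Step 4: Test statistic W = min(W+, W-) = 17.
Step 5: Ties in |d|, so use the tie-corrected normal approximation.
        E[W] = n(n+1)/4 = 8*9/4 = 18.
        Tie groups: |d|=2 (t=2), |d|=3 (t=2), |d|=8 (t=3); sum(t^3 - t) = 36.
        Var[W] = n(n+1)(2n+1)/24 - sum(t^3-t)/48 = 1224/24 - 36/48 = 50.25.
        z = (W - E[W]) / sqrt(Var[W]) = (17 - 18) / 7.0887 = -0.1411.
        Two-sided p = 2*Phi(z) = 0.887815.
Step 6: alpha = 0.05. fail to reject H0.

W+ = 19, W- = 17, W = min = 17, p = 0.887815, fail to reject H0.


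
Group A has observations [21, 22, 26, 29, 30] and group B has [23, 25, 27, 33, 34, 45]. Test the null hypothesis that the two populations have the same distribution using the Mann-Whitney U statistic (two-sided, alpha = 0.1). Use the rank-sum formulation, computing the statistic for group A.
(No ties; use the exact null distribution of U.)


Step 1: Combine and sort all 11 observations; assign midranks.
sorted (value, group): (21,X), (22,X), (23,Y), (25,Y), (26,X), (27,Y), (29,X), (30,X), (33,Y), (34,Y), (45,Y)
ranks: 21->1, 22->2, 23->3, 25->4, 26->5, 27->6, 29->7, 30->8, 33->9, 34->10, 45->11
Step 2: Rank sum for X: R1 = 1 + 2 + 5 + 7 + 8 = 23.
Step 3: U_X = R1 - n1(n1+1)/2 = 23 - 5*6/2 = 23 - 15 = 8.
       U_Y = n1*n2 - U_X = 30 - 8 = 22.
Step 4: No ties, so the exact null distribution of U (based on enumerating the C(11,5) = 462 equally likely rank assignments) gives the two-sided p-value.
Step 5: p-value = 0.246753; compare to alpha = 0.1. fail to reject H0.

U_X = 8, p = 0.246753, fail to reject H0 at alpha = 0.1.


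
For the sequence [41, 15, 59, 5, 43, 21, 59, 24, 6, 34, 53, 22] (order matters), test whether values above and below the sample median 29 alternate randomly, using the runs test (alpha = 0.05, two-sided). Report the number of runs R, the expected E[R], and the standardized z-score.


Step 1: Compute median = 29; label A = above, B = below.
Labels in order: ABABABABBAAB  (n_A = 6, n_B = 6)
Step 2: Count runs R = 10.
Step 3: Under H0 (random ordering), E[R] = 2*n_A*n_B/(n_A+n_B) + 1 = 2*6*6/12 + 1 = 7.0000.
        Var[R] = 2*n_A*n_B*(2*n_A*n_B - n_A - n_B) / ((n_A+n_B)^2 * (n_A+n_B-1)) = 4320/1584 = 2.7273.
        SD[R] = 1.6514.
Step 4: Continuity-corrected z = (R - 0.5 - E[R]) / SD[R] = (10 - 0.5 - 7.0000) / 1.6514 = 1.5138.
Step 5: Two-sided p-value via normal approximation = 2*(1 - Phi(|z|)) = 0.130070.
Step 6: alpha = 0.05. fail to reject H0.

R = 10, z = 1.5138, p = 0.130070, fail to reject H0.


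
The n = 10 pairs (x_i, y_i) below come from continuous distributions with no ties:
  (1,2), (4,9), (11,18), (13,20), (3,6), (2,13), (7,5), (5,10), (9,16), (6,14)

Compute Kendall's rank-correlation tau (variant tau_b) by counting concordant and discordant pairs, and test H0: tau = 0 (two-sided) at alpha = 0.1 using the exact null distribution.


Step 1: Enumerate the 45 unordered pairs (i,j) with i<j and classify each by sign(x_j-x_i) * sign(y_j-y_i).
  (1,2):dx=+3,dy=+7->C; (1,3):dx=+10,dy=+16->C; (1,4):dx=+12,dy=+18->C; (1,5):dx=+2,dy=+4->C
  (1,6):dx=+1,dy=+11->C; (1,7):dx=+6,dy=+3->C; (1,8):dx=+4,dy=+8->C; (1,9):dx=+8,dy=+14->C
  (1,10):dx=+5,dy=+12->C; (2,3):dx=+7,dy=+9->C; (2,4):dx=+9,dy=+11->C; (2,5):dx=-1,dy=-3->C
  (2,6):dx=-2,dy=+4->D; (2,7):dx=+3,dy=-4->D; (2,8):dx=+1,dy=+1->C; (2,9):dx=+5,dy=+7->C
  (2,10):dx=+2,dy=+5->C; (3,4):dx=+2,dy=+2->C; (3,5):dx=-8,dy=-12->C; (3,6):dx=-9,dy=-5->C
  (3,7):dx=-4,dy=-13->C; (3,8):dx=-6,dy=-8->C; (3,9):dx=-2,dy=-2->C; (3,10):dx=-5,dy=-4->C
  (4,5):dx=-10,dy=-14->C; (4,6):dx=-11,dy=-7->C; (4,7):dx=-6,dy=-15->C; (4,8):dx=-8,dy=-10->C
  (4,9):dx=-4,dy=-4->C; (4,10):dx=-7,dy=-6->C; (5,6):dx=-1,dy=+7->D; (5,7):dx=+4,dy=-1->D
  (5,8):dx=+2,dy=+4->C; (5,9):dx=+6,dy=+10->C; (5,10):dx=+3,dy=+8->C; (6,7):dx=+5,dy=-8->D
  (6,8):dx=+3,dy=-3->D; (6,9):dx=+7,dy=+3->C; (6,10):dx=+4,dy=+1->C; (7,8):dx=-2,dy=+5->D
  (7,9):dx=+2,dy=+11->C; (7,10):dx=-1,dy=+9->D; (8,9):dx=+4,dy=+6->C; (8,10):dx=+1,dy=+4->C
  (9,10):dx=-3,dy=-2->C
Step 2: C = 37, D = 8, total pairs = 45.
Step 3: tau = (C - D)/(n(n-1)/2) = (37 - 8)/45 = 0.644444.
Step 4: Exact two-sided p-value (enumerate n! = 3628800 permutations of y under H0): p = 0.009148.
Step 5: alpha = 0.1. reject H0.

tau_b = 0.6444 (C=37, D=8), p = 0.009148, reject H0.


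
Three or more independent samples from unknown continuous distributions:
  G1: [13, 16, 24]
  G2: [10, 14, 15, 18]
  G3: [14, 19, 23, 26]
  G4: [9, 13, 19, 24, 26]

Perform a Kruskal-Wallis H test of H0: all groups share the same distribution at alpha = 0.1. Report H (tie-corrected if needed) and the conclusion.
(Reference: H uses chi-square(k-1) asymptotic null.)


Step 1: Combine all N = 16 observations and assign midranks.
sorted (value, group, rank): (9,G4,1), (10,G2,2), (13,G1,3.5), (13,G4,3.5), (14,G2,5.5), (14,G3,5.5), (15,G2,7), (16,G1,8), (18,G2,9), (19,G3,10.5), (19,G4,10.5), (23,G3,12), (24,G1,13.5), (24,G4,13.5), (26,G3,15.5), (26,G4,15.5)
Step 2: Sum ranks within each group.
R_1 = 25 (n_1 = 3)
R_2 = 23.5 (n_2 = 4)
R_3 = 43.5 (n_3 = 4)
R_4 = 44 (n_4 = 5)
Step 3: H = 12/(N(N+1)) * sum(R_i^2/n_i) - 3(N+1)
     = 12/(16*17) * (25^2/3 + 23.5^2/4 + 43.5^2/4 + 44^2/5) - 3*17
     = 0.044118 * 1206.66 - 51
     = 2.234926.
Step 4: Ties present; correction factor C = 1 - 30/(16^3 - 16) = 0.992647. Corrected H = 2.234926 / 0.992647 = 2.251481.
Step 5: Under H0, H ~ chi^2(3); p-value = 0.521879.
Step 6: alpha = 0.1. fail to reject H0.

H = 2.2515, df = 3, p = 0.521879, fail to reject H0.


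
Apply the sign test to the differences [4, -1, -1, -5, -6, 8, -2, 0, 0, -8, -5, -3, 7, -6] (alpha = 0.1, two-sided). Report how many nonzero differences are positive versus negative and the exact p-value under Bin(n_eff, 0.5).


Step 1: Discard zero differences. Original n = 14; n_eff = number of nonzero differences = 12.
Nonzero differences (with sign): +4, -1, -1, -5, -6, +8, -2, -8, -5, -3, +7, -6
Step 2: Count signs: positive = 3, negative = 9.
Step 3: Under H0: P(positive) = 0.5, so the number of positives S ~ Bin(12, 0.5).
Step 4: Two-sided exact p-value = sum of Bin(12,0.5) probabilities at or below the observed probability = 0.145996.
Step 5: alpha = 0.1. fail to reject H0.

n_eff = 12, pos = 3, neg = 9, p = 0.145996, fail to reject H0.


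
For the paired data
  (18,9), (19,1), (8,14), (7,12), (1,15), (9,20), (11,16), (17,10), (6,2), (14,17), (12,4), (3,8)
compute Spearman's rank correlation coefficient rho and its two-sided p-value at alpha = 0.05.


Step 1: Rank x and y separately (midranks; no ties here).
rank(x): 18->11, 19->12, 8->5, 7->4, 1->1, 9->6, 11->7, 17->10, 6->3, 14->9, 12->8, 3->2
rank(y): 9->5, 1->1, 14->8, 12->7, 15->9, 20->12, 16->10, 10->6, 2->2, 17->11, 4->3, 8->4
Step 2: d_i = R_x(i) - R_y(i); compute d_i^2.
  (11-5)^2=36, (12-1)^2=121, (5-8)^2=9, (4-7)^2=9, (1-9)^2=64, (6-12)^2=36, (7-10)^2=9, (10-6)^2=16, (3-2)^2=1, (9-11)^2=4, (8-3)^2=25, (2-4)^2=4
sum(d^2) = 334.
Step 3: rho = 1 - 6*334 / (12*(12^2 - 1)) = 1 - 2004/1716 = -0.167832.
Step 4: Under H0, t = rho * sqrt((n-2)/(1-rho^2)) = -0.5384 ~ t(10).
Step 5: Two-sided p-value from the t-distribution with 10 df = 0.602099.
Step 6: alpha = 0.05. fail to reject H0.

rho = -0.1678, p = 0.602099, fail to reject H0 at alpha = 0.05.


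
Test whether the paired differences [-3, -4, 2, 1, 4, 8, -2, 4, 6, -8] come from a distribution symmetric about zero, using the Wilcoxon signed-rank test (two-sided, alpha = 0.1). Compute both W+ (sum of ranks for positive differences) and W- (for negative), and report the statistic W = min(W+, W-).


Step 1: Drop any zero differences (none here) and take |d_i|.
|d| = [3, 4, 2, 1, 4, 8, 2, 4, 6, 8]
Step 2: Midrank |d_i| (ties get averaged ranks).
ranks: |3|->4, |4|->6, |2|->2.5, |1|->1, |4|->6, |8|->9.5, |2|->2.5, |4|->6, |6|->8, |8|->9.5
Step 3: Attach original signs; sum ranks with positive sign and with negative sign.
W+ = 2.5 + 1 + 6 + 9.5 + 6 + 8 = 33
W- = 4 + 6 + 2.5 + 9.5 = 22
(Check: W+ + W- = 55 should equal n(n+1)/2 = 55.)
Step 4: Test statistic W = min(W+, W-) = 22.
Step 5: Ties in |d|, so use the tie-corrected normal approximation.
        E[W] = n(n+1)/4 = 10*11/4 = 27.5.
        Tie groups: |d|=2 (t=2), |d|=4 (t=3), |d|=8 (t=2); sum(t^3 - t) = 36.
        Var[W] = n(n+1)(2n+1)/24 - sum(t^3-t)/48 = 2310/24 - 36/48 = 95.5.
        z = (W - E[W]) / sqrt(Var[W]) = (22 - 27.5) / 9.7724 = -0.5628.
        Two-sided p = 2*Phi(z) = 0.573565.
Step 6: alpha = 0.1. fail to reject H0.

W+ = 33, W- = 22, W = min = 22, p = 0.573565, fail to reject H0.


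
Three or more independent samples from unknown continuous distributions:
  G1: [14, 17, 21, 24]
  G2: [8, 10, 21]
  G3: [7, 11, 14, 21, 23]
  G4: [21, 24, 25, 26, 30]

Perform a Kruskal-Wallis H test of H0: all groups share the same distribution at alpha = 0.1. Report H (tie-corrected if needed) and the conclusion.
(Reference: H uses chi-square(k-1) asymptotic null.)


Step 1: Combine all N = 17 observations and assign midranks.
sorted (value, group, rank): (7,G3,1), (8,G2,2), (10,G2,3), (11,G3,4), (14,G1,5.5), (14,G3,5.5), (17,G1,7), (21,G1,9.5), (21,G2,9.5), (21,G3,9.5), (21,G4,9.5), (23,G3,12), (24,G1,13.5), (24,G4,13.5), (25,G4,15), (26,G4,16), (30,G4,17)
Step 2: Sum ranks within each group.
R_1 = 35.5 (n_1 = 4)
R_2 = 14.5 (n_2 = 3)
R_3 = 32 (n_3 = 5)
R_4 = 71 (n_4 = 5)
Step 3: H = 12/(N(N+1)) * sum(R_i^2/n_i) - 3(N+1)
     = 12/(17*18) * (35.5^2/4 + 14.5^2/3 + 32^2/5 + 71^2/5) - 3*18
     = 0.039216 * 1598.15 - 54
     = 8.672386.
Step 4: Ties present; correction factor C = 1 - 72/(17^3 - 17) = 0.985294. Corrected H = 8.672386 / 0.985294 = 8.801824.
Step 5: Under H0, H ~ chi^2(3); p-value = 0.032045.
Step 6: alpha = 0.1. reject H0.

H = 8.8018, df = 3, p = 0.032045, reject H0.


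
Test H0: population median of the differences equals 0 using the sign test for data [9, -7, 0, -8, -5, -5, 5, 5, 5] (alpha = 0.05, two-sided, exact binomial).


Step 1: Discard zero differences. Original n = 9; n_eff = number of nonzero differences = 8.
Nonzero differences (with sign): +9, -7, -8, -5, -5, +5, +5, +5
Step 2: Count signs: positive = 4, negative = 4.
Step 3: Under H0: P(positive) = 0.5, so the number of positives S ~ Bin(8, 0.5).
Step 4: Two-sided exact p-value = sum of Bin(8,0.5) probabilities at or below the observed probability = 1.000000.
Step 5: alpha = 0.05. fail to reject H0.

n_eff = 8, pos = 4, neg = 4, p = 1.000000, fail to reject H0.


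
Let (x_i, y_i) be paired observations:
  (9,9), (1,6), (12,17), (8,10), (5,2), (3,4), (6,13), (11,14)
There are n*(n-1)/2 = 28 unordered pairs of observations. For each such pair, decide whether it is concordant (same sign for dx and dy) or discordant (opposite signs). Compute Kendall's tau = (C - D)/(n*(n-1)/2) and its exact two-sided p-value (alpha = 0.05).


Step 1: Enumerate the 28 unordered pairs (i,j) with i<j and classify each by sign(x_j-x_i) * sign(y_j-y_i).
  (1,2):dx=-8,dy=-3->C; (1,3):dx=+3,dy=+8->C; (1,4):dx=-1,dy=+1->D; (1,5):dx=-4,dy=-7->C
  (1,6):dx=-6,dy=-5->C; (1,7):dx=-3,dy=+4->D; (1,8):dx=+2,dy=+5->C; (2,3):dx=+11,dy=+11->C
  (2,4):dx=+7,dy=+4->C; (2,5):dx=+4,dy=-4->D; (2,6):dx=+2,dy=-2->D; (2,7):dx=+5,dy=+7->C
  (2,8):dx=+10,dy=+8->C; (3,4):dx=-4,dy=-7->C; (3,5):dx=-7,dy=-15->C; (3,6):dx=-9,dy=-13->C
  (3,7):dx=-6,dy=-4->C; (3,8):dx=-1,dy=-3->C; (4,5):dx=-3,dy=-8->C; (4,6):dx=-5,dy=-6->C
  (4,7):dx=-2,dy=+3->D; (4,8):dx=+3,dy=+4->C; (5,6):dx=-2,dy=+2->D; (5,7):dx=+1,dy=+11->C
  (5,8):dx=+6,dy=+12->C; (6,7):dx=+3,dy=+9->C; (6,8):dx=+8,dy=+10->C; (7,8):dx=+5,dy=+1->C
Step 2: C = 22, D = 6, total pairs = 28.
Step 3: tau = (C - D)/(n(n-1)/2) = (22 - 6)/28 = 0.571429.
Step 4: Exact two-sided p-value (enumerate n! = 40320 permutations of y under H0): p = 0.061012.
Step 5: alpha = 0.05. fail to reject H0.

tau_b = 0.5714 (C=22, D=6), p = 0.061012, fail to reject H0.


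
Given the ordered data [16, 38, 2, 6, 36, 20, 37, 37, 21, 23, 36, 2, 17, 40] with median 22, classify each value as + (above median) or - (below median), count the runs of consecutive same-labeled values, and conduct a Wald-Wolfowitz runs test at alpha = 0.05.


Step 1: Compute median = 22; label A = above, B = below.
Labels in order: BABBABAABAABBA  (n_A = 7, n_B = 7)
Step 2: Count runs R = 10.
Step 3: Under H0 (random ordering), E[R] = 2*n_A*n_B/(n_A+n_B) + 1 = 2*7*7/14 + 1 = 8.0000.
        Var[R] = 2*n_A*n_B*(2*n_A*n_B - n_A - n_B) / ((n_A+n_B)^2 * (n_A+n_B-1)) = 8232/2548 = 3.2308.
        SD[R] = 1.7974.
Step 4: Continuity-corrected z = (R - 0.5 - E[R]) / SD[R] = (10 - 0.5 - 8.0000) / 1.7974 = 0.8345.
Step 5: Two-sided p-value via normal approximation = 2*(1 - Phi(|z|)) = 0.403986.
Step 6: alpha = 0.05. fail to reject H0.

R = 10, z = 0.8345, p = 0.403986, fail to reject H0.


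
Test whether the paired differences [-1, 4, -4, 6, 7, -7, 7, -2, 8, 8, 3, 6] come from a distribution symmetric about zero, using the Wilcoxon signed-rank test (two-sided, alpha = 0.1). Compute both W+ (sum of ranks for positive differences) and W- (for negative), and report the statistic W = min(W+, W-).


Step 1: Drop any zero differences (none here) and take |d_i|.
|d| = [1, 4, 4, 6, 7, 7, 7, 2, 8, 8, 3, 6]
Step 2: Midrank |d_i| (ties get averaged ranks).
ranks: |1|->1, |4|->4.5, |4|->4.5, |6|->6.5, |7|->9, |7|->9, |7|->9, |2|->2, |8|->11.5, |8|->11.5, |3|->3, |6|->6.5
Step 3: Attach original signs; sum ranks with positive sign and with negative sign.
W+ = 4.5 + 6.5 + 9 + 9 + 11.5 + 11.5 + 3 + 6.5 = 61.5
W- = 1 + 4.5 + 9 + 2 = 16.5
(Check: W+ + W- = 78 should equal n(n+1)/2 = 78.)
Step 4: Test statistic W = min(W+, W-) = 16.5.
Step 5: Ties in |d|, so use the tie-corrected normal approximation.
        E[W] = n(n+1)/4 = 12*13/4 = 39.
        Tie groups: |d|=4 (t=2), |d|=6 (t=2), |d|=7 (t=3), |d|=8 (t=2); sum(t^3 - t) = 42.
        Var[W] = n(n+1)(2n+1)/24 - sum(t^3-t)/48 = 3900/24 - 42/48 = 161.625.
        z = (W - E[W]) / sqrt(Var[W]) = (16.5 - 39) / 12.7132 = -1.7698.
        Two-sided p = 2*Phi(z) = 0.076758.
Step 6: alpha = 0.1. reject H0.

W+ = 61.5, W- = 16.5, W = min = 16.5, p = 0.076758, reject H0.


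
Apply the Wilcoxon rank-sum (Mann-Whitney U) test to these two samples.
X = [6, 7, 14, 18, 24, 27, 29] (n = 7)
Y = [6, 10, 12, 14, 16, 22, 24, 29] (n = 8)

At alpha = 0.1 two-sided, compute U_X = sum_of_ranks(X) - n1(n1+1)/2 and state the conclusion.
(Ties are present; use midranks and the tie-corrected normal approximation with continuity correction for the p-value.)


Step 1: Combine and sort all 15 observations; assign midranks.
sorted (value, group): (6,X), (6,Y), (7,X), (10,Y), (12,Y), (14,X), (14,Y), (16,Y), (18,X), (22,Y), (24,X), (24,Y), (27,X), (29,X), (29,Y)
ranks: 6->1.5, 6->1.5, 7->3, 10->4, 12->5, 14->6.5, 14->6.5, 16->8, 18->9, 22->10, 24->11.5, 24->11.5, 27->13, 29->14.5, 29->14.5
Step 2: Rank sum for X: R1 = 1.5 + 3 + 6.5 + 9 + 11.5 + 13 + 14.5 = 59.
Step 3: U_X = R1 - n1(n1+1)/2 = 59 - 7*8/2 = 59 - 28 = 31.
       U_Y = n1*n2 - U_X = 56 - 31 = 25.
Step 4: Ties are present, so use the tie-corrected normal approximation (with continuity correction) for the p-value.
Step 5: p-value = 0.771543; compare to alpha = 0.1. fail to reject H0.

U_X = 31, p = 0.771543, fail to reject H0 at alpha = 0.1.


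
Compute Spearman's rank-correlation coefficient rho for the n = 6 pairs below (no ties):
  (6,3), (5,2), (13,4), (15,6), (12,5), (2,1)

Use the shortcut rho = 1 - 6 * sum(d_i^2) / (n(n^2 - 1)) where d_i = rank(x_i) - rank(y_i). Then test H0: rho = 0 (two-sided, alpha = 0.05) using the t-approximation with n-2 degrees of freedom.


Step 1: Rank x and y separately (midranks; no ties here).
rank(x): 6->3, 5->2, 13->5, 15->6, 12->4, 2->1
rank(y): 3->3, 2->2, 4->4, 6->6, 5->5, 1->1
Step 2: d_i = R_x(i) - R_y(i); compute d_i^2.
  (3-3)^2=0, (2-2)^2=0, (5-4)^2=1, (6-6)^2=0, (4-5)^2=1, (1-1)^2=0
sum(d^2) = 2.
Step 3: rho = 1 - 6*2 / (6*(6^2 - 1)) = 1 - 12/210 = 0.942857.
Step 4: Under H0, t = rho * sqrt((n-2)/(1-rho^2)) = 5.6595 ~ t(4).
Step 5: Two-sided p-value from the t-distribution with 4 df = 0.004805.
Step 6: alpha = 0.05. reject H0.

rho = 0.9429, p = 0.004805, reject H0 at alpha = 0.05.


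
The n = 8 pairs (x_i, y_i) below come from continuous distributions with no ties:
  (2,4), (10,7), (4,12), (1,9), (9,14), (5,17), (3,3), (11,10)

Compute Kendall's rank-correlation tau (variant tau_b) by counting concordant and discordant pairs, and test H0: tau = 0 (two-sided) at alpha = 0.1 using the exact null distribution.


Step 1: Enumerate the 28 unordered pairs (i,j) with i<j and classify each by sign(x_j-x_i) * sign(y_j-y_i).
  (1,2):dx=+8,dy=+3->C; (1,3):dx=+2,dy=+8->C; (1,4):dx=-1,dy=+5->D; (1,5):dx=+7,dy=+10->C
  (1,6):dx=+3,dy=+13->C; (1,7):dx=+1,dy=-1->D; (1,8):dx=+9,dy=+6->C; (2,3):dx=-6,dy=+5->D
  (2,4):dx=-9,dy=+2->D; (2,5):dx=-1,dy=+7->D; (2,6):dx=-5,dy=+10->D; (2,7):dx=-7,dy=-4->C
  (2,8):dx=+1,dy=+3->C; (3,4):dx=-3,dy=-3->C; (3,5):dx=+5,dy=+2->C; (3,6):dx=+1,dy=+5->C
  (3,7):dx=-1,dy=-9->C; (3,8):dx=+7,dy=-2->D; (4,5):dx=+8,dy=+5->C; (4,6):dx=+4,dy=+8->C
  (4,7):dx=+2,dy=-6->D; (4,8):dx=+10,dy=+1->C; (5,6):dx=-4,dy=+3->D; (5,7):dx=-6,dy=-11->C
  (5,8):dx=+2,dy=-4->D; (6,7):dx=-2,dy=-14->C; (6,8):dx=+6,dy=-7->D; (7,8):dx=+8,dy=+7->C
Step 2: C = 17, D = 11, total pairs = 28.
Step 3: tau = (C - D)/(n(n-1)/2) = (17 - 11)/28 = 0.214286.
Step 4: Exact two-sided p-value (enumerate n! = 40320 permutations of y under H0): p = 0.548413.
Step 5: alpha = 0.1. fail to reject H0.

tau_b = 0.2143 (C=17, D=11), p = 0.548413, fail to reject H0.


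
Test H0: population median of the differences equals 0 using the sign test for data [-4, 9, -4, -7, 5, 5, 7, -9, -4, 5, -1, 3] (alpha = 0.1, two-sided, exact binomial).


Step 1: Discard zero differences. Original n = 12; n_eff = number of nonzero differences = 12.
Nonzero differences (with sign): -4, +9, -4, -7, +5, +5, +7, -9, -4, +5, -1, +3
Step 2: Count signs: positive = 6, negative = 6.
Step 3: Under H0: P(positive) = 0.5, so the number of positives S ~ Bin(12, 0.5).
Step 4: Two-sided exact p-value = sum of Bin(12,0.5) probabilities at or below the observed probability = 1.000000.
Step 5: alpha = 0.1. fail to reject H0.

n_eff = 12, pos = 6, neg = 6, p = 1.000000, fail to reject H0.


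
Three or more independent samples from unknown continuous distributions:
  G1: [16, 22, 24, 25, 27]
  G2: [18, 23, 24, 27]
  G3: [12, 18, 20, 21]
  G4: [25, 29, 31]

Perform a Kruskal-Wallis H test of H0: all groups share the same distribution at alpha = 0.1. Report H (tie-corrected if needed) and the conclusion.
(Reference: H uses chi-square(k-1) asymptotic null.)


Step 1: Combine all N = 16 observations and assign midranks.
sorted (value, group, rank): (12,G3,1), (16,G1,2), (18,G2,3.5), (18,G3,3.5), (20,G3,5), (21,G3,6), (22,G1,7), (23,G2,8), (24,G1,9.5), (24,G2,9.5), (25,G1,11.5), (25,G4,11.5), (27,G1,13.5), (27,G2,13.5), (29,G4,15), (31,G4,16)
Step 2: Sum ranks within each group.
R_1 = 43.5 (n_1 = 5)
R_2 = 34.5 (n_2 = 4)
R_3 = 15.5 (n_3 = 4)
R_4 = 42.5 (n_4 = 3)
Step 3: H = 12/(N(N+1)) * sum(R_i^2/n_i) - 3(N+1)
     = 12/(16*17) * (43.5^2/5 + 34.5^2/4 + 15.5^2/4 + 42.5^2/3) - 3*17
     = 0.044118 * 1338.16 - 51
     = 8.036397.
Step 4: Ties present; correction factor C = 1 - 24/(16^3 - 16) = 0.994118. Corrected H = 8.036397 / 0.994118 = 8.083950.
Step 5: Under H0, H ~ chi^2(3); p-value = 0.044308.
Step 6: alpha = 0.1. reject H0.

H = 8.0839, df = 3, p = 0.044308, reject H0.


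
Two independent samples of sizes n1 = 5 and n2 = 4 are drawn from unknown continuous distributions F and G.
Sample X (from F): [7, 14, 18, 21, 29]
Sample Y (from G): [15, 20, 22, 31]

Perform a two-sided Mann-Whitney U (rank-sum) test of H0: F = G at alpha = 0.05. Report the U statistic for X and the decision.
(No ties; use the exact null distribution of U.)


Step 1: Combine and sort all 9 observations; assign midranks.
sorted (value, group): (7,X), (14,X), (15,Y), (18,X), (20,Y), (21,X), (22,Y), (29,X), (31,Y)
ranks: 7->1, 14->2, 15->3, 18->4, 20->5, 21->6, 22->7, 29->8, 31->9
Step 2: Rank sum for X: R1 = 1 + 2 + 4 + 6 + 8 = 21.
Step 3: U_X = R1 - n1(n1+1)/2 = 21 - 5*6/2 = 21 - 15 = 6.
       U_Y = n1*n2 - U_X = 20 - 6 = 14.
Step 4: No ties, so the exact null distribution of U (based on enumerating the C(9,5) = 126 equally likely rank assignments) gives the two-sided p-value.
Step 5: p-value = 0.412698; compare to alpha = 0.05. fail to reject H0.

U_X = 6, p = 0.412698, fail to reject H0 at alpha = 0.05.


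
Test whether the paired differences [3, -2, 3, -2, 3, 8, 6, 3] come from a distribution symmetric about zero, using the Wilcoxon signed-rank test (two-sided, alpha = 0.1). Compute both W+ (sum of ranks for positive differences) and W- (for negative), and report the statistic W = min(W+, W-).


Step 1: Drop any zero differences (none here) and take |d_i|.
|d| = [3, 2, 3, 2, 3, 8, 6, 3]
Step 2: Midrank |d_i| (ties get averaged ranks).
ranks: |3|->4.5, |2|->1.5, |3|->4.5, |2|->1.5, |3|->4.5, |8|->8, |6|->7, |3|->4.5
Step 3: Attach original signs; sum ranks with positive sign and with negative sign.
W+ = 4.5 + 4.5 + 4.5 + 8 + 7 + 4.5 = 33
W- = 1.5 + 1.5 = 3
(Check: W+ + W- = 36 should equal n(n+1)/2 = 36.)
Step 4: Test statistic W = min(W+, W-) = 3.
Step 5: Ties in |d|, so use the tie-corrected normal approximation.
        E[W] = n(n+1)/4 = 8*9/4 = 18.
        Tie groups: |d|=2 (t=2), |d|=3 (t=4); sum(t^3 - t) = 66.
        Var[W] = n(n+1)(2n+1)/24 - sum(t^3-t)/48 = 1224/24 - 66/48 = 49.625.
        z = (W - E[W]) / sqrt(Var[W]) = (3 - 18) / 7.0445 = -2.1293.
        Two-sided p = 2*Phi(z) = 0.033228.
Step 6: alpha = 0.1. reject H0.

W+ = 33, W- = 3, W = min = 3, p = 0.033228, reject H0.


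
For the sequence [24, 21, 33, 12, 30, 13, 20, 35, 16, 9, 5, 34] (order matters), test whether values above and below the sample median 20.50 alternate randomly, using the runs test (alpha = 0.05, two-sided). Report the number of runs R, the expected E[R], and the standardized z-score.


Step 1: Compute median = 20.50; label A = above, B = below.
Labels in order: AAABABBABBBA  (n_A = 6, n_B = 6)
Step 2: Count runs R = 7.
Step 3: Under H0 (random ordering), E[R] = 2*n_A*n_B/(n_A+n_B) + 1 = 2*6*6/12 + 1 = 7.0000.
        Var[R] = 2*n_A*n_B*(2*n_A*n_B - n_A - n_B) / ((n_A+n_B)^2 * (n_A+n_B-1)) = 4320/1584 = 2.7273.
        SD[R] = 1.6514.
Step 4: R = E[R], so z = 0 with no continuity correction.
Step 5: Two-sided p-value via normal approximation = 2*(1 - Phi(|z|)) = 1.000000.
Step 6: alpha = 0.05. fail to reject H0.

R = 7, z = 0.0000, p = 1.000000, fail to reject H0.


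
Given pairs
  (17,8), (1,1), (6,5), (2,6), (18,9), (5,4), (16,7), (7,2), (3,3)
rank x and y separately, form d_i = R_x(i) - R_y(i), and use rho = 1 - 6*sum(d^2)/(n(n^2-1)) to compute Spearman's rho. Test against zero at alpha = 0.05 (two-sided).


Step 1: Rank x and y separately (midranks; no ties here).
rank(x): 17->8, 1->1, 6->5, 2->2, 18->9, 5->4, 16->7, 7->6, 3->3
rank(y): 8->8, 1->1, 5->5, 6->6, 9->9, 4->4, 7->7, 2->2, 3->3
Step 2: d_i = R_x(i) - R_y(i); compute d_i^2.
  (8-8)^2=0, (1-1)^2=0, (5-5)^2=0, (2-6)^2=16, (9-9)^2=0, (4-4)^2=0, (7-7)^2=0, (6-2)^2=16, (3-3)^2=0
sum(d^2) = 32.
Step 3: rho = 1 - 6*32 / (9*(9^2 - 1)) = 1 - 192/720 = 0.733333.
Step 4: Under H0, t = rho * sqrt((n-2)/(1-rho^2)) = 2.8538 ~ t(7).
Step 5: Two-sided p-value from the t-distribution with 7 df = 0.024554.
Step 6: alpha = 0.05. reject H0.

rho = 0.7333, p = 0.024554, reject H0 at alpha = 0.05.


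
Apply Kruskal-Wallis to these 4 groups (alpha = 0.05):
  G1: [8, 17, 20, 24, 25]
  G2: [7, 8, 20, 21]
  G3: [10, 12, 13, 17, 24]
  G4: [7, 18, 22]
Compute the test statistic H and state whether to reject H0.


Step 1: Combine all N = 17 observations and assign midranks.
sorted (value, group, rank): (7,G2,1.5), (7,G4,1.5), (8,G1,3.5), (8,G2,3.5), (10,G3,5), (12,G3,6), (13,G3,7), (17,G1,8.5), (17,G3,8.5), (18,G4,10), (20,G1,11.5), (20,G2,11.5), (21,G2,13), (22,G4,14), (24,G1,15.5), (24,G3,15.5), (25,G1,17)
Step 2: Sum ranks within each group.
R_1 = 56 (n_1 = 5)
R_2 = 29.5 (n_2 = 4)
R_3 = 42 (n_3 = 5)
R_4 = 25.5 (n_4 = 3)
Step 3: H = 12/(N(N+1)) * sum(R_i^2/n_i) - 3(N+1)
     = 12/(17*18) * (56^2/5 + 29.5^2/4 + 42^2/5 + 25.5^2/3) - 3*18
     = 0.039216 * 1414.31 - 54
     = 1.463235.
Step 4: Ties present; correction factor C = 1 - 30/(17^3 - 17) = 0.993873. Corrected H = 1.463235 / 0.993873 = 1.472256.
Step 5: Under H0, H ~ chi^2(3); p-value = 0.688688.
Step 6: alpha = 0.05. fail to reject H0.

H = 1.4723, df = 3, p = 0.688688, fail to reject H0.


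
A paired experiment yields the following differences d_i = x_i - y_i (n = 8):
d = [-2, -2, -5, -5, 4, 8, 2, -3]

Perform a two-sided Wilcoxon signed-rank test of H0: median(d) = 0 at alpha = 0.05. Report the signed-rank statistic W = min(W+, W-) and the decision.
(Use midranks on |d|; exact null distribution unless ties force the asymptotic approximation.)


Step 1: Drop any zero differences (none here) and take |d_i|.
|d| = [2, 2, 5, 5, 4, 8, 2, 3]
Step 2: Midrank |d_i| (ties get averaged ranks).
ranks: |2|->2, |2|->2, |5|->6.5, |5|->6.5, |4|->5, |8|->8, |2|->2, |3|->4
Step 3: Attach original signs; sum ranks with positive sign and with negative sign.
W+ = 5 + 8 + 2 = 15
W- = 2 + 2 + 6.5 + 6.5 + 4 = 21
(Check: W+ + W- = 36 should equal n(n+1)/2 = 36.)
Step 4: Test statistic W = min(W+, W-) = 15.
Step 5: Ties in |d|, so use the tie-corrected normal approximation.
        E[W] = n(n+1)/4 = 8*9/4 = 18.
        Tie groups: |d|=2 (t=3), |d|=5 (t=2); sum(t^3 - t) = 30.
        Var[W] = n(n+1)(2n+1)/24 - sum(t^3-t)/48 = 1224/24 - 30/48 = 50.375.
        z = (W - E[W]) / sqrt(Var[W]) = (15 - 18) / 7.0975 = -0.4227.
        Two-sided p = 2*Phi(z) = 0.672527.
Step 6: alpha = 0.05. fail to reject H0.

W+ = 15, W- = 21, W = min = 15, p = 0.672527, fail to reject H0.


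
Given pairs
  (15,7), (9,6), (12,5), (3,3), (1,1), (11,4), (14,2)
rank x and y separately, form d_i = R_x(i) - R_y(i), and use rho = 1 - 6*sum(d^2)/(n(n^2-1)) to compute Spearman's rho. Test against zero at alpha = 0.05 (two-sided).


Step 1: Rank x and y separately (midranks; no ties here).
rank(x): 15->7, 9->3, 12->5, 3->2, 1->1, 11->4, 14->6
rank(y): 7->7, 6->6, 5->5, 3->3, 1->1, 4->4, 2->2
Step 2: d_i = R_x(i) - R_y(i); compute d_i^2.
  (7-7)^2=0, (3-6)^2=9, (5-5)^2=0, (2-3)^2=1, (1-1)^2=0, (4-4)^2=0, (6-2)^2=16
sum(d^2) = 26.
Step 3: rho = 1 - 6*26 / (7*(7^2 - 1)) = 1 - 156/336 = 0.535714.
Step 4: Under H0, t = rho * sqrt((n-2)/(1-rho^2)) = 1.4186 ~ t(5).
Step 5: Two-sided p-value from the t-distribution with 5 df = 0.215217.
Step 6: alpha = 0.05. fail to reject H0.

rho = 0.5357, p = 0.215217, fail to reject H0 at alpha = 0.05.


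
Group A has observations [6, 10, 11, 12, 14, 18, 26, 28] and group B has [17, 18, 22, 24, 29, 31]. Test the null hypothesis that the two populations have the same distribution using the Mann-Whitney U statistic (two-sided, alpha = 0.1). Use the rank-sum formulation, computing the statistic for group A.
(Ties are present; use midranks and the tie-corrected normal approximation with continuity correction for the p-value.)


Step 1: Combine and sort all 14 observations; assign midranks.
sorted (value, group): (6,X), (10,X), (11,X), (12,X), (14,X), (17,Y), (18,X), (18,Y), (22,Y), (24,Y), (26,X), (28,X), (29,Y), (31,Y)
ranks: 6->1, 10->2, 11->3, 12->4, 14->5, 17->6, 18->7.5, 18->7.5, 22->9, 24->10, 26->11, 28->12, 29->13, 31->14
Step 2: Rank sum for X: R1 = 1 + 2 + 3 + 4 + 5 + 7.5 + 11 + 12 = 45.5.
Step 3: U_X = R1 - n1(n1+1)/2 = 45.5 - 8*9/2 = 45.5 - 36 = 9.5.
       U_Y = n1*n2 - U_X = 48 - 9.5 = 38.5.
Step 4: Ties are present, so use the tie-corrected normal approximation (with continuity correction) for the p-value.
Step 5: p-value = 0.070392; compare to alpha = 0.1. reject H0.

U_X = 9.5, p = 0.070392, reject H0 at alpha = 0.1.


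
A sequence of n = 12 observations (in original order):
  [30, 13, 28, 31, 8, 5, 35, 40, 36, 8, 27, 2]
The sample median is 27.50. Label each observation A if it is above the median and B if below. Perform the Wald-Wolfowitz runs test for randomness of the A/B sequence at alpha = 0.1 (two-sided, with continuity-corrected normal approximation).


Step 1: Compute median = 27.50; label A = above, B = below.
Labels in order: ABAABBAAABBB  (n_A = 6, n_B = 6)
Step 2: Count runs R = 6.
Step 3: Under H0 (random ordering), E[R] = 2*n_A*n_B/(n_A+n_B) + 1 = 2*6*6/12 + 1 = 7.0000.
        Var[R] = 2*n_A*n_B*(2*n_A*n_B - n_A - n_B) / ((n_A+n_B)^2 * (n_A+n_B-1)) = 4320/1584 = 2.7273.
        SD[R] = 1.6514.
Step 4: Continuity-corrected z = (R + 0.5 - E[R]) / SD[R] = (6 + 0.5 - 7.0000) / 1.6514 = -0.3028.
Step 5: Two-sided p-value via normal approximation = 2*(1 - Phi(|z|)) = 0.762069.
Step 6: alpha = 0.1. fail to reject H0.

R = 6, z = -0.3028, p = 0.762069, fail to reject H0.


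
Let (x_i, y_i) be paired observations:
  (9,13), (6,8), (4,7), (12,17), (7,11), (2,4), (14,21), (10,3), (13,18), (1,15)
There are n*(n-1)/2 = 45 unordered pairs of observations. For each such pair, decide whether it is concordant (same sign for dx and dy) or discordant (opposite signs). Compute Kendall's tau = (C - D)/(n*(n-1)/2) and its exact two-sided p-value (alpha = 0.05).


Step 1: Enumerate the 45 unordered pairs (i,j) with i<j and classify each by sign(x_j-x_i) * sign(y_j-y_i).
  (1,2):dx=-3,dy=-5->C; (1,3):dx=-5,dy=-6->C; (1,4):dx=+3,dy=+4->C; (1,5):dx=-2,dy=-2->C
  (1,6):dx=-7,dy=-9->C; (1,7):dx=+5,dy=+8->C; (1,8):dx=+1,dy=-10->D; (1,9):dx=+4,dy=+5->C
  (1,10):dx=-8,dy=+2->D; (2,3):dx=-2,dy=-1->C; (2,4):dx=+6,dy=+9->C; (2,5):dx=+1,dy=+3->C
  (2,6):dx=-4,dy=-4->C; (2,7):dx=+8,dy=+13->C; (2,8):dx=+4,dy=-5->D; (2,9):dx=+7,dy=+10->C
  (2,10):dx=-5,dy=+7->D; (3,4):dx=+8,dy=+10->C; (3,5):dx=+3,dy=+4->C; (3,6):dx=-2,dy=-3->C
  (3,7):dx=+10,dy=+14->C; (3,8):dx=+6,dy=-4->D; (3,9):dx=+9,dy=+11->C; (3,10):dx=-3,dy=+8->D
  (4,5):dx=-5,dy=-6->C; (4,6):dx=-10,dy=-13->C; (4,7):dx=+2,dy=+4->C; (4,8):dx=-2,dy=-14->C
  (4,9):dx=+1,dy=+1->C; (4,10):dx=-11,dy=-2->C; (5,6):dx=-5,dy=-7->C; (5,7):dx=+7,dy=+10->C
  (5,8):dx=+3,dy=-8->D; (5,9):dx=+6,dy=+7->C; (5,10):dx=-6,dy=+4->D; (6,7):dx=+12,dy=+17->C
  (6,8):dx=+8,dy=-1->D; (6,9):dx=+11,dy=+14->C; (6,10):dx=-1,dy=+11->D; (7,8):dx=-4,dy=-18->C
  (7,9):dx=-1,dy=-3->C; (7,10):dx=-13,dy=-6->C; (8,9):dx=+3,dy=+15->C; (8,10):dx=-9,dy=+12->D
  (9,10):dx=-12,dy=-3->C
Step 2: C = 34, D = 11, total pairs = 45.
Step 3: tau = (C - D)/(n(n-1)/2) = (34 - 11)/45 = 0.511111.
Step 4: Exact two-sided p-value (enumerate n! = 3628800 permutations of y under H0): p = 0.046623.
Step 5: alpha = 0.05. reject H0.

tau_b = 0.5111 (C=34, D=11), p = 0.046623, reject H0.


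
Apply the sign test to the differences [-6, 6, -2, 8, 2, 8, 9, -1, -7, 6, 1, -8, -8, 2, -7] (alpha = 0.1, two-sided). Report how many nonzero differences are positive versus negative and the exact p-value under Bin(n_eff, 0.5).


Step 1: Discard zero differences. Original n = 15; n_eff = number of nonzero differences = 15.
Nonzero differences (with sign): -6, +6, -2, +8, +2, +8, +9, -1, -7, +6, +1, -8, -8, +2, -7
Step 2: Count signs: positive = 8, negative = 7.
Step 3: Under H0: P(positive) = 0.5, so the number of positives S ~ Bin(15, 0.5).
Step 4: Two-sided exact p-value = sum of Bin(15,0.5) probabilities at or below the observed probability = 1.000000.
Step 5: alpha = 0.1. fail to reject H0.

n_eff = 15, pos = 8, neg = 7, p = 1.000000, fail to reject H0.


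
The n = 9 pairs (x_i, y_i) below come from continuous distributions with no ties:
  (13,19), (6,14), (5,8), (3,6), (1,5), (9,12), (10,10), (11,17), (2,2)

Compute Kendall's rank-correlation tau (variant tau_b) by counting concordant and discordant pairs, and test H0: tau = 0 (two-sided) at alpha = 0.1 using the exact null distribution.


Step 1: Enumerate the 36 unordered pairs (i,j) with i<j and classify each by sign(x_j-x_i) * sign(y_j-y_i).
  (1,2):dx=-7,dy=-5->C; (1,3):dx=-8,dy=-11->C; (1,4):dx=-10,dy=-13->C; (1,5):dx=-12,dy=-14->C
  (1,6):dx=-4,dy=-7->C; (1,7):dx=-3,dy=-9->C; (1,8):dx=-2,dy=-2->C; (1,9):dx=-11,dy=-17->C
  (2,3):dx=-1,dy=-6->C; (2,4):dx=-3,dy=-8->C; (2,5):dx=-5,dy=-9->C; (2,6):dx=+3,dy=-2->D
  (2,7):dx=+4,dy=-4->D; (2,8):dx=+5,dy=+3->C; (2,9):dx=-4,dy=-12->C; (3,4):dx=-2,dy=-2->C
  (3,5):dx=-4,dy=-3->C; (3,6):dx=+4,dy=+4->C; (3,7):dx=+5,dy=+2->C; (3,8):dx=+6,dy=+9->C
  (3,9):dx=-3,dy=-6->C; (4,5):dx=-2,dy=-1->C; (4,6):dx=+6,dy=+6->C; (4,7):dx=+7,dy=+4->C
  (4,8):dx=+8,dy=+11->C; (4,9):dx=-1,dy=-4->C; (5,6):dx=+8,dy=+7->C; (5,7):dx=+9,dy=+5->C
  (5,8):dx=+10,dy=+12->C; (5,9):dx=+1,dy=-3->D; (6,7):dx=+1,dy=-2->D; (6,8):dx=+2,dy=+5->C
  (6,9):dx=-7,dy=-10->C; (7,8):dx=+1,dy=+7->C; (7,9):dx=-8,dy=-8->C; (8,9):dx=-9,dy=-15->C
Step 2: C = 32, D = 4, total pairs = 36.
Step 3: tau = (C - D)/(n(n-1)/2) = (32 - 4)/36 = 0.777778.
Step 4: Exact two-sided p-value (enumerate n! = 362880 permutations of y under H0): p = 0.002425.
Step 5: alpha = 0.1. reject H0.

tau_b = 0.7778 (C=32, D=4), p = 0.002425, reject H0.


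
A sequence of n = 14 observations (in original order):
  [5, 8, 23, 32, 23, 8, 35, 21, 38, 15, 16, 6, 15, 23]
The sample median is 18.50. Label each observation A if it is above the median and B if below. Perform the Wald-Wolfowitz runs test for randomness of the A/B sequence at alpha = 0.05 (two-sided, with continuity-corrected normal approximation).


Step 1: Compute median = 18.50; label A = above, B = below.
Labels in order: BBAAABAAABBBBA  (n_A = 7, n_B = 7)
Step 2: Count runs R = 6.
Step 3: Under H0 (random ordering), E[R] = 2*n_A*n_B/(n_A+n_B) + 1 = 2*7*7/14 + 1 = 8.0000.
        Var[R] = 2*n_A*n_B*(2*n_A*n_B - n_A - n_B) / ((n_A+n_B)^2 * (n_A+n_B-1)) = 8232/2548 = 3.2308.
        SD[R] = 1.7974.
Step 4: Continuity-corrected z = (R + 0.5 - E[R]) / SD[R] = (6 + 0.5 - 8.0000) / 1.7974 = -0.8345.
Step 5: Two-sided p-value via normal approximation = 2*(1 - Phi(|z|)) = 0.403986.
Step 6: alpha = 0.05. fail to reject H0.

R = 6, z = -0.8345, p = 0.403986, fail to reject H0.


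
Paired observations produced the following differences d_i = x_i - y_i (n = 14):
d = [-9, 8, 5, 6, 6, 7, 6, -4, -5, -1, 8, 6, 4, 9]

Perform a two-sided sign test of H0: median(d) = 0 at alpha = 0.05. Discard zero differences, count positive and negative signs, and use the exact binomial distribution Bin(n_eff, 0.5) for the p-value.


Step 1: Discard zero differences. Original n = 14; n_eff = number of nonzero differences = 14.
Nonzero differences (with sign): -9, +8, +5, +6, +6, +7, +6, -4, -5, -1, +8, +6, +4, +9
Step 2: Count signs: positive = 10, negative = 4.
Step 3: Under H0: P(positive) = 0.5, so the number of positives S ~ Bin(14, 0.5).
Step 4: Two-sided exact p-value = sum of Bin(14,0.5) probabilities at or below the observed probability = 0.179565.
Step 5: alpha = 0.05. fail to reject H0.

n_eff = 14, pos = 10, neg = 4, p = 0.179565, fail to reject H0.


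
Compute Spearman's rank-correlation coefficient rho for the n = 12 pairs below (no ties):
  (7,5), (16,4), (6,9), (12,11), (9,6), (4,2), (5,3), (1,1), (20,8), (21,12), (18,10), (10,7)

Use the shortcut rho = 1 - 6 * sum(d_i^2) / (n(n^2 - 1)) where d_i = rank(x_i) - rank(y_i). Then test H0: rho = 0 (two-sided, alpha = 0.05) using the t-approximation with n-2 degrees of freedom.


Step 1: Rank x and y separately (midranks; no ties here).
rank(x): 7->5, 16->9, 6->4, 12->8, 9->6, 4->2, 5->3, 1->1, 20->11, 21->12, 18->10, 10->7
rank(y): 5->5, 4->4, 9->9, 11->11, 6->6, 2->2, 3->3, 1->1, 8->8, 12->12, 10->10, 7->7
Step 2: d_i = R_x(i) - R_y(i); compute d_i^2.
  (5-5)^2=0, (9-4)^2=25, (4-9)^2=25, (8-11)^2=9, (6-6)^2=0, (2-2)^2=0, (3-3)^2=0, (1-1)^2=0, (11-8)^2=9, (12-12)^2=0, (10-10)^2=0, (7-7)^2=0
sum(d^2) = 68.
Step 3: rho = 1 - 6*68 / (12*(12^2 - 1)) = 1 - 408/1716 = 0.762238.
Step 4: Under H0, t = rho * sqrt((n-2)/(1-rho^2)) = 3.7238 ~ t(10).
Step 5: Two-sided p-value from the t-distribution with 10 df = 0.003950.
Step 6: alpha = 0.05. reject H0.

rho = 0.7622, p = 0.003950, reject H0 at alpha = 0.05.


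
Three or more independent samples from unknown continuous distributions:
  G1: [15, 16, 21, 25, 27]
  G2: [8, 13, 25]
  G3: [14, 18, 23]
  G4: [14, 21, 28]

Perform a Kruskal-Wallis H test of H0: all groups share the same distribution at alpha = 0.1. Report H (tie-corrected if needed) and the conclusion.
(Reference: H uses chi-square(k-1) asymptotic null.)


Step 1: Combine all N = 14 observations and assign midranks.
sorted (value, group, rank): (8,G2,1), (13,G2,2), (14,G3,3.5), (14,G4,3.5), (15,G1,5), (16,G1,6), (18,G3,7), (21,G1,8.5), (21,G4,8.5), (23,G3,10), (25,G1,11.5), (25,G2,11.5), (27,G1,13), (28,G4,14)
Step 2: Sum ranks within each group.
R_1 = 44 (n_1 = 5)
R_2 = 14.5 (n_2 = 3)
R_3 = 20.5 (n_3 = 3)
R_4 = 26 (n_4 = 3)
Step 3: H = 12/(N(N+1)) * sum(R_i^2/n_i) - 3(N+1)
     = 12/(14*15) * (44^2/5 + 14.5^2/3 + 20.5^2/3 + 26^2/3) - 3*15
     = 0.057143 * 822.7 - 45
     = 2.011429.
Step 4: Ties present; correction factor C = 1 - 18/(14^3 - 14) = 0.993407. Corrected H = 2.011429 / 0.993407 = 2.024779.
Step 5: Under H0, H ~ chi^2(3); p-value = 0.567280.
Step 6: alpha = 0.1. fail to reject H0.

H = 2.0248, df = 3, p = 0.567280, fail to reject H0.
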